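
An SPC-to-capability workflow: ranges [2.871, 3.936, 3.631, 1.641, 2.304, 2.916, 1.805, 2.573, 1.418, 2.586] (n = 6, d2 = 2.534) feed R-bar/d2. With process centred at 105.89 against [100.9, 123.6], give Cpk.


R_bar = (2.871 + 3.936 + 3.631 + 1.641 + 2.304 + 2.916 + 1.805 + 2.573 + 1.418 + 2.586) / 10 = 2.5681
sigma = R_bar / d2 = 2.5681 / 2.534 = 1.013457
Cp = (USL - LSL)/(6*sigma) = (123.6 - 100.9)/(6*1.013457) = 3.7331
Cpu = (123.6 - 105.89)/(3*1.013457) = 5.8249
Cpl = (105.89 - 100.9)/(3*1.013457) = 1.6412
Cpk = min(Cpu, Cpl) = 1.6412

1.6412


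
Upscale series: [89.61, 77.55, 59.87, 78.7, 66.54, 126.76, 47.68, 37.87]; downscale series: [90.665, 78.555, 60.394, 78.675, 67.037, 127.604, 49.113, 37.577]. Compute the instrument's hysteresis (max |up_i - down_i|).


|89.61 - 90.665| = 1.0550
|77.55 - 78.555| = 1.0050
|59.87 - 60.394| = 0.5240
|78.7 - 78.675| = 0.0250
|66.54 - 67.037| = 0.4970
|126.76 - 127.604| = 0.8440
|47.68 - 49.113| = 1.4330
|37.87 - 37.577| = 0.2930
hysteresis = max(diffs) = 1.4330

1.4330


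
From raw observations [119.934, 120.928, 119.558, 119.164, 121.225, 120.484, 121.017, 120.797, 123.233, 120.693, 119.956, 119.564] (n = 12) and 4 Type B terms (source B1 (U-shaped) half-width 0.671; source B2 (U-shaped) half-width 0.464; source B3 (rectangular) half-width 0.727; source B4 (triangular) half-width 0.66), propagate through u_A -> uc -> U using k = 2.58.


mean = (119.934 + 120.928 + 119.558 + 119.164 + 121.225 + 120.484 + 121.017 + 120.797 + 123.233 + 120.693 + 119.956 + 119.564) / 12 = 120.5460833
s = sqrt(sum((x - mean)^2)/(n-1)) = 1.0749319
u_A = s / sqrt(n) = 1.0749319 / sqrt(12) = 0.31030611
u_B1 = 0.671 / sqrt(2) = 0.47446865
u_B2 = 0.464 / sqrt(2) = 0.32809755
u_B3 = 0.727 / sqrt(3) = 0.41973365
u_B4 = 0.66 / sqrt(6) = 0.26944387
uc = sqrt(0.31030611^2 + 0.47446865^2 + 0.32809755^2 + 0.41973365^2 + 0.26944387^2) = 0.82330718
U = k * uc = 2.58 * 0.82330718
U = 2.1241

2.1241


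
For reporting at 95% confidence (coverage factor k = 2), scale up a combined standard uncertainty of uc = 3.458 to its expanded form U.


U = k * uc
U = 2 * 3.458
U = 6.9160

6.9160


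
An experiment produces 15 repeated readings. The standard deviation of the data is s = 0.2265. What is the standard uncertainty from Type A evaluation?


u_A = s / sqrt(n)
u_A = 0.2265 / sqrt(15)
u_A = 0.2265 / 3.8729833
u_A = 0.0585

0.0585


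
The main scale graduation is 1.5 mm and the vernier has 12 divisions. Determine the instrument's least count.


LC = MSD / n_div
= 1.5 / 12
= 0.1250

0.1250


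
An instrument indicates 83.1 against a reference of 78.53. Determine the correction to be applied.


Correction = standard - reading
= 78.53 - 83.1
= -4.5700

-4.5700


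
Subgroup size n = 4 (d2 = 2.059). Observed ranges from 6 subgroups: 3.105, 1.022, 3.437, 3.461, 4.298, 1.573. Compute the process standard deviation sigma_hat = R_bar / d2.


R_bar = (3.105 + 1.022 + 3.437 + 3.461 + 4.298 + 1.573) / 6
R_bar = 16.896 / 6 = 2.816
sigma_hat = R_bar / d2 = 2.816 / 2.059 = 1.3677

1.3677


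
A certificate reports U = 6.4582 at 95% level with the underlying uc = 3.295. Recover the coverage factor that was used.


k = U / uc
k = 6.4582 / 3.295
k = 1.96

1.96


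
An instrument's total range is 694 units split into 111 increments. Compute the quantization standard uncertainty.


resolution = range / divisions
resolution = 694 / 111 = 6.2522523
u_res = resolution / (2*sqrt(3))
u_res = 6.2522523 / 3.4641016
u_res = 1.8049

1.8049


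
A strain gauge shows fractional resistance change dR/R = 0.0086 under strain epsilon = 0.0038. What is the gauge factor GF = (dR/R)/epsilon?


GF = (dR/R) / epsilon
= 0.0086 / 0.0038
= 2.2632

2.2632


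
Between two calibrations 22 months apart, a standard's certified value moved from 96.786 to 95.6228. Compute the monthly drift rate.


rate = (v2 - v1) / months
= (95.6228 - 96.786) / 22
= -1.1632 / 22
= -0.0529

-0.0529


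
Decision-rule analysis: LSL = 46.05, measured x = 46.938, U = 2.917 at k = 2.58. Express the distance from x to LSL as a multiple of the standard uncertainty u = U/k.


u = U / k = 2.917 / 2.58 = 1.1306202
margin = |LSL - x| = |46.05 - 46.938| = 0.888
z = margin / u = 0.888 / 1.1306202
z = 0.7854

0.7854


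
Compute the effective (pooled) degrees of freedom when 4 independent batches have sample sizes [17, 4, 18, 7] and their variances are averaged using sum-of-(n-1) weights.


nu = sum_i (n_i - 1)
nu = ((17 - 1) + (4 - 1) + (18 - 1) + (7 - 1))
nu = 16 + 3 + 17 + 6
nu = 42

42


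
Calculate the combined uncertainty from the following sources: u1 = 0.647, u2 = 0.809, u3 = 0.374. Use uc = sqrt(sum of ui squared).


uc = sqrt(0.647^2 + 0.809^2 + 0.374^2)
uc = sqrt(1.212966)
uc = 1.1013

1.1013


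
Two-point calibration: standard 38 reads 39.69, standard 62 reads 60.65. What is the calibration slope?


slope = (y2 - y1) / (x2 - x1)
= (60.65 - 39.69) / (62 - 38)
= 20.9600 / 24
= 0.8733

0.8733


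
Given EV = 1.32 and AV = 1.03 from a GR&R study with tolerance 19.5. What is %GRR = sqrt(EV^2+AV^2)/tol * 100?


GRR = sqrt(EV^2 + AV^2) = sqrt(1.32^2 + 1.03^2) = 1.6743058
%GRR = GRR / tol * 100 = 1.6743058 / 19.5 * 100
%GRR = 8.5862

8.5862


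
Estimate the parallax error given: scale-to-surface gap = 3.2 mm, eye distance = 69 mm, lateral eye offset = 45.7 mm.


error = h * offset / d
= 3.2 * 45.7 / 69
= 2.1194

2.1194


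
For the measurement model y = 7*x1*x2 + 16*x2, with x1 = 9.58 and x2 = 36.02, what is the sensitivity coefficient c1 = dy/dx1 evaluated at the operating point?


y = 7*x1*x2 + 16*x2
dy/dx1 = 7*x2
Evaluate at x2 = 36.02: c1 = 7 * 36.02
c1 = 252.1400

252.1400


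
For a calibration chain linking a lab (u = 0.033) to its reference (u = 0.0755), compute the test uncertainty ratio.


TUR = u_lab / u_ref
= 0.033 / 0.0755
= 0.4371

0.4371


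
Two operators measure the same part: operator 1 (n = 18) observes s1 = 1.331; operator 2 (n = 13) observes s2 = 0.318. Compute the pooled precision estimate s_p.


s_p = sqrt(((n1-1)*s1^2 + (n2-1)*s2^2) / (n1+n2-2))
numerator = (18-1)*1.331^2 + (13-1)*0.318^2 = 30.116537 + 1.213488 = 31.330025
denominator = 18 + 13 - 2 = 29
s_p^2 = 31.330025 / 29 = 1.0803457
s_p = sqrt(1.0803457) = 1.0394

1.0394


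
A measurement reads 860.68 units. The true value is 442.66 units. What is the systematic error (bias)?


Systematic error = measured - true
= 860.68 - 442.66
= 418.0200

418.0200


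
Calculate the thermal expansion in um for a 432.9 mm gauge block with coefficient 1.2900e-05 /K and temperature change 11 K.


dL = L * alpha * dT
= 432.9 * 1.2900e-05 * 11
= 0.0614285 mm
dL_um = 0.0614285 * 1000 = 61.4285 um

61.4285


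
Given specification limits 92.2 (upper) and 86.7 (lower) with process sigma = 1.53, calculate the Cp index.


Cp = (USL - LSL) / (6 * sigma)
= (92.2 - 86.7) / (6 * 1.53)
= 5.5000 / 9.1800
= 0.5991

0.5991


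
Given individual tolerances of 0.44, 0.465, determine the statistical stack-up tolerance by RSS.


RSS = sqrt(0.44^2 + 0.465^2)
= sqrt(0.409825)
= 0.6402

0.6402


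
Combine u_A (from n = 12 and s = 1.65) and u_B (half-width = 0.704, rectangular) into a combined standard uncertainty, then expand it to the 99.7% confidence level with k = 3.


u_A = s / sqrt(n) = 1.65 / sqrt(12) = 0.47631397
u_B = half_width / sqrt(3) = 0.704 / sqrt(3) = 0.40645459
uc = sqrt(u_A^2 + u_B^2) = sqrt(0.47631397^2 + 0.40645459^2) = 0.62616318
U = k * uc = 3 * 0.62616318
U = 1.8785

1.8785


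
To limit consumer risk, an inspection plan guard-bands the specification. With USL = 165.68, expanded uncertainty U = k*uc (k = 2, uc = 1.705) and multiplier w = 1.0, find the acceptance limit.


U = k * uc = 2 * 1.705 = 3.41
guard band g = w * U = 1.0 * 3.41 = 3.41
AL = USL - g = 165.68 - 3.41
AL = 162.2700

162.2700


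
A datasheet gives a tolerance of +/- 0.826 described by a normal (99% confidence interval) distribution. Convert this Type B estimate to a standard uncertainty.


u_B = half_width / 2.576
u_B = 0.826 / 2.576
u_B = 0.3207

0.3207


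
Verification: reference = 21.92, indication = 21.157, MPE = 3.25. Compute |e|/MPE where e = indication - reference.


e = indication - reference = 21.157 - 21.92 = -0.7630
|e| = 0.7630
ratio = |e| / MPE = 0.7630 / 3.25
ratio = 0.2348

0.2348


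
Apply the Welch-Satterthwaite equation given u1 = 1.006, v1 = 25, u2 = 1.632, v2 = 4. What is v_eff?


uc = sqrt(u1^2 + u2^2) = sqrt(1.006^2 + 1.632^2) = 1.9171489
v_eff = uc^4 / (u1^4/v1 + u2^4/v2)
= 1.9171489^4 / (1.006^4/25 + 1.632^4/4)
= 13.509006 / 1.8144255
v_eff = 7.4453

7.4453


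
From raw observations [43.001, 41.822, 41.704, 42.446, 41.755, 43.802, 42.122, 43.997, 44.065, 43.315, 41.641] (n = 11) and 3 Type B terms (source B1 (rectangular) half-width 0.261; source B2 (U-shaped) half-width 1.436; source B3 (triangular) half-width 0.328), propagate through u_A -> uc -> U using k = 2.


mean = (43.001 + 41.822 + 41.704 + 42.446 + 41.755 + 43.802 + 42.122 + 43.997 + 44.065 + 43.315 + 41.641) / 11 = 42.69727273
s = sqrt(sum((x - mean)^2)/(n-1)) = 0.96977256
u_A = s / sqrt(n) = 0.96977256 / sqrt(11) = 0.29239743
u_B1 = 0.261 / sqrt(3) = 0.15068842
u_B2 = 1.436 / sqrt(2) = 1.0154053
u_B3 = 0.328 / sqrt(6) = 0.13390544
uc = sqrt(0.29239743^2 + 0.15068842^2 + 1.0154053^2 + 0.13390544^2) = 1.0757239
U = k * uc = 2 * 1.0757239
U = 2.1514

2.1514


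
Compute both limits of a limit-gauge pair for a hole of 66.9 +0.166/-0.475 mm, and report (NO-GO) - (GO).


GO = nominal - lower_tol (smallest hole = maximum material condition)
GO = 66.9 - 0.475 = 66.425
NO-GO = nominal + upper_tol (largest hole = least material condition)
NO-GO = 66.9 + 0.166 = 67.066
spread = NO-GO - GO = 67.066 - 66.425 = 0.6410

0.6410


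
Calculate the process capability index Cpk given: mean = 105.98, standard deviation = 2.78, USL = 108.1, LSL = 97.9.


Cpu = (USL - mean) / (3*sigma) = (108.1 - 105.98) / (3*2.78) = 0.2542
Cpl = (mean - LSL) / (3*sigma) = (105.98 - 97.9) / (3*2.78) = 0.9688
Cpk = min(Cpu, Cpl) = 0.2542

0.2542


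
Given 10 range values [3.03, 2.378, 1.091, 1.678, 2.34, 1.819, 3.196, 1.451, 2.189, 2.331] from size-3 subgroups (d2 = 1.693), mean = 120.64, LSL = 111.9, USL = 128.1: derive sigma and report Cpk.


R_bar = (3.03 + 2.378 + 1.091 + 1.678 + 2.34 + 1.819 + 3.196 + 1.451 + 2.189 + 2.331) / 10 = 2.1503
sigma = R_bar / d2 = 2.1503 / 1.693 = 1.2701122
Cp = (USL - LSL)/(6*sigma) = (128.1 - 111.9)/(6*1.2701122) = 2.1258
Cpu = (128.1 - 120.64)/(3*1.2701122) = 1.9578
Cpl = (120.64 - 111.9)/(3*1.2701122) = 2.2938
Cpk = min(Cpu, Cpl) = 1.9578

1.9578


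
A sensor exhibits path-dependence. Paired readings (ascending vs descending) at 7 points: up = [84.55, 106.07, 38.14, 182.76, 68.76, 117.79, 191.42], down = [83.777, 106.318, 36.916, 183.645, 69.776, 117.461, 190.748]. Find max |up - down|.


|84.55 - 83.777| = 0.7730
|106.07 - 106.318| = 0.2480
|38.14 - 36.916| = 1.2240
|182.76 - 183.645| = 0.8850
|68.76 - 69.776| = 1.0160
|117.79 - 117.461| = 0.3290
|191.42 - 190.748| = 0.6720
hysteresis = max(diffs) = 1.2240

1.2240


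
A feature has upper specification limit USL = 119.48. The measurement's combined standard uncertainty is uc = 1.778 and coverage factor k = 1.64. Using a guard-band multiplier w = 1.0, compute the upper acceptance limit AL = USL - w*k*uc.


U = k * uc = 1.64 * 1.778 = 2.91592
guard band g = w * U = 1.0 * 2.91592 = 2.91592
AL = USL - g = 119.48 - 2.91592
AL = 116.5641

116.5641


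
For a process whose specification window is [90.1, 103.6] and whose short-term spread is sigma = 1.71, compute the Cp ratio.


Cp = (USL - LSL) / (6 * sigma)
= (103.6 - 90.1) / (6 * 1.71)
= 13.5000 / 10.2600
= 1.3158

1.3158


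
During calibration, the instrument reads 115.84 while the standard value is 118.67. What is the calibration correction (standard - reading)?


Correction = standard - reading
= 118.67 - 115.84
= 2.8300

2.8300


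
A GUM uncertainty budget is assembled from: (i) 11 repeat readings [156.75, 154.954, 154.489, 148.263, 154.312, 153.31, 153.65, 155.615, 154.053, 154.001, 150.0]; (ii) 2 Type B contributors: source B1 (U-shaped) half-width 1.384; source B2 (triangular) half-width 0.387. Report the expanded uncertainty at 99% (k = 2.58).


mean = (156.75 + 154.954 + 154.489 + 148.263 + 154.312 + 153.31 + 153.65 + 155.615 + 154.053 + 154.001 + 150.0) / 11 = 153.5815455
s = sqrt(sum((x - mean)^2)/(n-1)) = 2.4291097
u_A = s / sqrt(n) = 2.4291097 / sqrt(11) = 0.73240413
u_B1 = 1.384 / sqrt(2) = 0.97863579
u_B2 = 0.387 / sqrt(6) = 0.15799209
uc = sqrt(0.73240413^2 + 0.97863579^2 + 0.15799209^2) = 1.2325199
U = k * uc = 2.58 * 1.2325199
U = 3.1799

3.1799


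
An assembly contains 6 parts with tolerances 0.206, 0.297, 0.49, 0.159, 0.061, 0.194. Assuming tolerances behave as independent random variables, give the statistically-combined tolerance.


RSS = sqrt(0.206^2 + 0.297^2 + 0.49^2 + 0.159^2 + 0.061^2 + 0.194^2)
= sqrt(0.437383)
= 0.6613

0.6613


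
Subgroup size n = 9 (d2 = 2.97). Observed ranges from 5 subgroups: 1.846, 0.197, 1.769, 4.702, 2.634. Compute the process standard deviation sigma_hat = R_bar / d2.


R_bar = (1.846 + 0.197 + 1.769 + 4.702 + 2.634) / 5
R_bar = 11.148 / 5 = 2.2296
sigma_hat = R_bar / d2 = 2.2296 / 2.97 = 0.7507

0.7507


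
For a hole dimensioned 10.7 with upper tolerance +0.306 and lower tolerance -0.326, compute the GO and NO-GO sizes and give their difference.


GO = nominal - lower_tol (smallest hole = maximum material condition)
GO = 10.7 - 0.326 = 10.374
NO-GO = nominal + upper_tol (largest hole = least material condition)
NO-GO = 10.7 + 0.306 = 11.006
spread = NO-GO - GO = 11.006 - 10.374 = 0.6320

0.6320


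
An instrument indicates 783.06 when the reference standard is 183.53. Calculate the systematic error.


Systematic error = measured - true
= 783.06 - 183.53
= 599.5300

599.5300


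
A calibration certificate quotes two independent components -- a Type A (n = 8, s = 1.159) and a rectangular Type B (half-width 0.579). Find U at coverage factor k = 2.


u_A = s / sqrt(n) = 1.159 / sqrt(8) = 0.40976838
u_B = half_width / sqrt(3) = 0.579 / sqrt(3) = 0.33428581
uc = sqrt(u_A^2 + u_B^2) = sqrt(0.40976838^2 + 0.33428581^2) = 0.52882618
U = k * uc = 2 * 0.52882618
U = 1.0577

1.0577


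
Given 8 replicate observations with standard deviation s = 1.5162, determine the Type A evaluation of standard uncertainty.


u_A = s / sqrt(n)
u_A = 1.5162 / sqrt(8)
u_A = 1.5162 / 2.8284271
u_A = 0.5361

0.5361


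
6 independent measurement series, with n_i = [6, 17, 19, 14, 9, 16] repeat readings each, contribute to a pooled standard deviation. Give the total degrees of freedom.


nu = sum_i (n_i - 1)
nu = ((6 - 1) + (17 - 1) + (19 - 1) + (14 - 1) + (9 - 1) + (16 - 1))
nu = 5 + 16 + 18 + 13 + 8 + 15
nu = 75

75


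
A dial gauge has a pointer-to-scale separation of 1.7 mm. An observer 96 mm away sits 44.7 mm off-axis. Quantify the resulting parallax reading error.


error = h * offset / d
= 1.7 * 44.7 / 96
= 0.7916

0.7916


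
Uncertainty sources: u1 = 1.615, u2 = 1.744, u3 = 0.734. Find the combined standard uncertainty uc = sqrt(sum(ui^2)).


uc = sqrt(1.615^2 + 1.744^2 + 0.734^2)
uc = sqrt(6.188517)
uc = 2.4877

2.4877


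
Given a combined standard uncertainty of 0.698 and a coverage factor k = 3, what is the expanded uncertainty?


U = k * uc
U = 3 * 0.698
U = 2.0940

2.0940


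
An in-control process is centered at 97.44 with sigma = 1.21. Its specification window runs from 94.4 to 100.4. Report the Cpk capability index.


Cpu = (USL - mean) / (3*sigma) = (100.4 - 97.44) / (3*1.21) = 0.8154
Cpl = (mean - LSL) / (3*sigma) = (97.44 - 94.4) / (3*1.21) = 0.8375
Cpk = min(Cpu, Cpl) = 0.8154

0.8154


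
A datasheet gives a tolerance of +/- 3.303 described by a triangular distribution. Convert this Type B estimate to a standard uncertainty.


u_B = half_width / sqrt(6)
u_B = 3.303 / 2.4494897
u_B = 1.3484

1.3484


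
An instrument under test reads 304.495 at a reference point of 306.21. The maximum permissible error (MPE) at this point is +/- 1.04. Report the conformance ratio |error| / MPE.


e = indication - reference = 304.495 - 306.21 = -1.7150
|e| = 1.7150
ratio = |e| / MPE = 1.7150 / 1.04
ratio = 1.6490

1.6490


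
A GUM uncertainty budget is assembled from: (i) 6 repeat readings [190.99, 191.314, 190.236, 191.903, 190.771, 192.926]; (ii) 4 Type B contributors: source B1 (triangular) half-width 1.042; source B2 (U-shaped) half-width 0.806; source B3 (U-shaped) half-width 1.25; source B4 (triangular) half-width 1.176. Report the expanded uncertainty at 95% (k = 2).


mean = (190.99 + 191.314 + 190.236 + 191.903 + 190.771 + 192.926) / 6 = 191.3566667
s = sqrt(sum((x - mean)^2)/(n-1)) = 0.94830916
u_A = s / sqrt(n) = 0.94830916 / sqrt(6) = 0.38714559
u_B1 = 1.042 / sqrt(6) = 0.42539472
u_B2 = 0.806 / sqrt(2) = 0.56992807
u_B3 = 1.25 / sqrt(2) = 0.88388348
u_B4 = 1.176 / sqrt(6) = 0.48009999
uc = sqrt(0.38714559^2 + 0.42539472^2 + 0.56992807^2 + 0.88388348^2 + 0.48009999^2) = 1.2912809
U = k * uc = 2 * 1.2912809
U = 2.5826

2.5826


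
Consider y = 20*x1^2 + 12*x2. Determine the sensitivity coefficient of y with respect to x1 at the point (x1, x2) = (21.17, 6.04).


y = 20*x1^2 + 12*x2
dy/dx1 = 2*20*x1
Evaluate at x1 = 21.17: c1 = 40 * 21.17
c1 = 846.8000

846.8000


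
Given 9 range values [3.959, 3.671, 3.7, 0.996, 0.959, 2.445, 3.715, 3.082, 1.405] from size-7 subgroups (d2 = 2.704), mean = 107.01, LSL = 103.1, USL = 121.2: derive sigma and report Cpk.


R_bar = (3.959 + 3.671 + 3.7 + 0.996 + 0.959 + 2.445 + 3.715 + 3.082 + 1.405) / 9 = 2.6591111
sigma = R_bar / d2 = 2.6591111 / 2.704 = 0.98339908
Cp = (USL - LSL)/(6*sigma) = (121.2 - 103.1)/(6*0.98339908) = 3.0676
Cpu = (121.2 - 107.01)/(3*0.98339908) = 4.8098
Cpl = (107.01 - 103.1)/(3*0.98339908) = 1.3253
Cpk = min(Cpu, Cpl) = 1.3253

1.3253


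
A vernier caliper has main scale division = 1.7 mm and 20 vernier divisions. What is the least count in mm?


LC = MSD / n_div
= 1.7 / 20
= 0.0850

0.0850


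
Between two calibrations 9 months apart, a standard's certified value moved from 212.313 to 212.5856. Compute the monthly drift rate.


rate = (v2 - v1) / months
= (212.5856 - 212.313) / 9
= 0.2726 / 9
= 0.0303

0.0303


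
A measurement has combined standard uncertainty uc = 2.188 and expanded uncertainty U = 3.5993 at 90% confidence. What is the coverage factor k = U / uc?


k = U / uc
k = 3.5993 / 2.188
k = 1.645

1.645


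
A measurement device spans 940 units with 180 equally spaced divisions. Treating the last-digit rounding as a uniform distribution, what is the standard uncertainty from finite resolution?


resolution = range / divisions
resolution = 940 / 180 = 5.2222222
u_res = resolution / (2*sqrt(3))
u_res = 5.2222222 / 3.4641016
u_res = 1.5075

1.5075


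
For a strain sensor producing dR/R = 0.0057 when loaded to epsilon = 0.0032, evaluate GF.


GF = (dR/R) / epsilon
= 0.0057 / 0.0032
= 1.7812

1.7812


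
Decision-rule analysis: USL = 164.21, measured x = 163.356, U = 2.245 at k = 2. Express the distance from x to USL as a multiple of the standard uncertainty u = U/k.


u = U / k = 2.245 / 2 = 1.1225
margin = |USL - x| = |164.21 - 163.356| = 0.854
z = margin / u = 0.854 / 1.1225
z = 0.7608

0.7608


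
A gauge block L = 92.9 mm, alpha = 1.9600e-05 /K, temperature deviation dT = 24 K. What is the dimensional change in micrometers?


dL = L * alpha * dT
= 92.9 * 1.9600e-05 * 24
= 0.0437002 mm
dL_um = 0.0437002 * 1000 = 43.7002 um

43.7002


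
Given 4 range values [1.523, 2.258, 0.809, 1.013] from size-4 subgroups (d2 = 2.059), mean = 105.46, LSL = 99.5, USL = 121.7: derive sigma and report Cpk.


R_bar = (1.523 + 2.258 + 0.809 + 1.013) / 4 = 1.40075
sigma = R_bar / d2 = 1.40075 / 2.059 = 0.68030597
Cp = (USL - LSL)/(6*sigma) = (121.7 - 99.5)/(6*0.68030597) = 5.4387
Cpu = (121.7 - 105.46)/(3*0.68030597) = 7.9572
Cpl = (105.46 - 99.5)/(3*0.68030597) = 2.9203
Cpk = min(Cpu, Cpl) = 2.9203

2.9203


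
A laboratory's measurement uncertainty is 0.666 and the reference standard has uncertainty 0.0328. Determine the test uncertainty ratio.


TUR = u_lab / u_ref
= 0.666 / 0.0328
= 20.3049

20.3049


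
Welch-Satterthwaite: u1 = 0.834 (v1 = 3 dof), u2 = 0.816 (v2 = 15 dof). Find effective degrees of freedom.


uc = sqrt(u1^2 + u2^2) = sqrt(0.834^2 + 0.816^2) = 1.1667956
v_eff = uc^4 / (u1^4/v1 + u2^4/v2)
= 1.1667956^4 / (0.834^4/3 + 0.816^4/15)
= 1.8534426 / 0.19082366
v_eff = 9.7129

9.7129


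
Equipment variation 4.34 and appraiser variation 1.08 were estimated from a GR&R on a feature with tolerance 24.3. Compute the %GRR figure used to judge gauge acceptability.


GRR = sqrt(EV^2 + AV^2) = sqrt(4.34^2 + 1.08^2) = 4.4723596
%GRR = GRR / tol * 100 = 4.4723596 / 24.3 * 100
%GRR = 18.4048

18.4048


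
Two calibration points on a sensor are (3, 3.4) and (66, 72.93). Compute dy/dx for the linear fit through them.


slope = (y2 - y1) / (x2 - x1)
= (72.93 - 3.4) / (66 - 3)
= 69.5300 / 63
= 1.1037

1.1037


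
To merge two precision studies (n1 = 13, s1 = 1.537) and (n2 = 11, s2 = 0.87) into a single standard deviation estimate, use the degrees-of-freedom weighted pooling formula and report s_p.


s_p = sqrt(((n1-1)*s1^2 + (n2-1)*s2^2) / (n1+n2-2))
numerator = (13-1)*1.537^2 + (11-1)*0.87^2 = 28.348428 + 7.569 = 35.917428
denominator = 13 + 11 - 2 = 22
s_p^2 = 35.917428 / 22 = 1.6326104
s_p = sqrt(1.6326104) = 1.2777

1.2777


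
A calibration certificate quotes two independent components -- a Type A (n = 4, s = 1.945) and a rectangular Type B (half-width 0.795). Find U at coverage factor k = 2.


u_A = s / sqrt(n) = 1.945 / sqrt(4) = 0.9725
u_B = half_width / sqrt(3) = 0.795 / sqrt(3) = 0.45899346
uc = sqrt(u_A^2 + u_B^2) = sqrt(0.9725^2 + 0.45899346^2) = 1.0753749
U = k * uc = 2 * 1.0753749
U = 2.1507

2.1507


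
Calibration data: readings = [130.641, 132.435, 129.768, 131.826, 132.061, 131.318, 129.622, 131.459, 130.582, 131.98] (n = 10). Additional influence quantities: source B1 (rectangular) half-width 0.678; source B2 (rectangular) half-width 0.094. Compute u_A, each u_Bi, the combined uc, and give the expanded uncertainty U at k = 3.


mean = (130.641 + 132.435 + 129.768 + 131.826 + 132.061 + 131.318 + 129.622 + 131.459 + 130.582 + 131.98) / 10 = 131.1692
s = sqrt(sum((x - mean)^2)/(n-1)) = 0.97601535
u_A = s / sqrt(n) = 0.97601535 / sqrt(10) = 0.30864315
u_B1 = 0.678 / sqrt(3) = 0.39144348
u_B2 = 0.094 / sqrt(3) = 0.054270925
uc = sqrt(0.30864315^2 + 0.39144348^2 + 0.054270925^2) = 0.50143188
U = k * uc = 3 * 0.50143188
U = 1.5043

1.5043


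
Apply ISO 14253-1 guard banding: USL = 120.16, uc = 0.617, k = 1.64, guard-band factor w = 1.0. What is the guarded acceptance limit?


U = k * uc = 1.64 * 0.617 = 1.01188
guard band g = w * U = 1.0 * 1.01188 = 1.01188
AL = USL - g = 120.16 - 1.01188
AL = 119.1481

119.1481


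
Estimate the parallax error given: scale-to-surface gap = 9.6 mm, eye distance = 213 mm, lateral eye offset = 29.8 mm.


error = h * offset / d
= 9.6 * 29.8 / 213
= 1.3431

1.3431


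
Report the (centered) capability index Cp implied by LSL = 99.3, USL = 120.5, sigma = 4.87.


Cp = (USL - LSL) / (6 * sigma)
= (120.5 - 99.3) / (6 * 4.87)
= 21.2000 / 29.2200
= 0.7255

0.7255


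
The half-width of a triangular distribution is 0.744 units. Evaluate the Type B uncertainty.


u_B = half_width / sqrt(6)
u_B = 0.744 / 2.4494897
u_B = 0.3037

0.3037


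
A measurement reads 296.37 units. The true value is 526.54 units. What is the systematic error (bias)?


Systematic error = measured - true
= 296.37 - 526.54
= -230.1700

-230.1700


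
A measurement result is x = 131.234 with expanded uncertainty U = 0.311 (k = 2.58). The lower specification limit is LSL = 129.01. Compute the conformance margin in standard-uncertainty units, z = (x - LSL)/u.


u = U / k = 0.311 / 2.58 = 0.12054264
margin = |LSL - x| = |129.01 - 131.234| = 2.224
z = margin / u = 2.224 / 0.12054264
z = 18.4499

18.4499


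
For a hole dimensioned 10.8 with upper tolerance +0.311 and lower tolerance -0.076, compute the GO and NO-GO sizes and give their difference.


GO = nominal - lower_tol (smallest hole = maximum material condition)
GO = 10.8 - 0.076 = 10.724
NO-GO = nominal + upper_tol (largest hole = least material condition)
NO-GO = 10.8 + 0.311 = 11.111
spread = NO-GO - GO = 11.111 - 10.724 = 0.3870

0.3870


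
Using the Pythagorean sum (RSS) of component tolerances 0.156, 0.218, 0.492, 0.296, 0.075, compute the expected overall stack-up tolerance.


RSS = sqrt(0.156^2 + 0.218^2 + 0.492^2 + 0.296^2 + 0.075^2)
= sqrt(0.407165)
= 0.6381

0.6381


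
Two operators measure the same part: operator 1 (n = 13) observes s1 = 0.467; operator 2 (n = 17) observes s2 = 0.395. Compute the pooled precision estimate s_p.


s_p = sqrt(((n1-1)*s1^2 + (n2-1)*s2^2) / (n1+n2-2))
numerator = (13-1)*0.467^2 + (17-1)*0.395^2 = 2.617068 + 2.4964 = 5.113468
denominator = 13 + 17 - 2 = 28
s_p^2 = 5.113468 / 28 = 0.18262386
s_p = sqrt(0.18262386) = 0.4273

0.4273


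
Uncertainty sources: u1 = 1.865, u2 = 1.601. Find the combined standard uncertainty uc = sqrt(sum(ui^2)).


uc = sqrt(1.865^2 + 1.601^2)
uc = sqrt(6.041426)
uc = 2.4579

2.4579


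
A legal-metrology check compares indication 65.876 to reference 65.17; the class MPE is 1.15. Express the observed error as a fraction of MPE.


e = indication - reference = 65.876 - 65.17 = 0.7060
|e| = 0.7060
ratio = |e| / MPE = 0.7060 / 1.15
ratio = 0.6139

0.6139


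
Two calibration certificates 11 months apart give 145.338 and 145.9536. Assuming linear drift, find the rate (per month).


rate = (v2 - v1) / months
= (145.9536 - 145.338) / 11
= 0.6156 / 11
= 0.0560

0.0560


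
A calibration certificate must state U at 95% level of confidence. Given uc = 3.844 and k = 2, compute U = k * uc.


U = k * uc
U = 2 * 3.844
U = 7.6880

7.6880


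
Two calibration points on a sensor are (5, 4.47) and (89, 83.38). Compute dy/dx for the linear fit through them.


slope = (y2 - y1) / (x2 - x1)
= (83.38 - 4.47) / (89 - 5)
= 78.9100 / 84
= 0.9394

0.9394


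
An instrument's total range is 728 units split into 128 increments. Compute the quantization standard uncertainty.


resolution = range / divisions
resolution = 728 / 128 = 5.6875
u_res = resolution / (2*sqrt(3))
u_res = 5.6875 / 3.4641016
u_res = 1.6418

1.6418


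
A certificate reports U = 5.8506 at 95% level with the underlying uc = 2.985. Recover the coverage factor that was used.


k = U / uc
k = 5.8506 / 2.985
k = 1.96

1.96


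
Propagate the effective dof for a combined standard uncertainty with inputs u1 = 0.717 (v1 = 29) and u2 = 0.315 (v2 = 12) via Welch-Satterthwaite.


uc = sqrt(u1^2 + u2^2) = sqrt(0.717^2 + 0.315^2) = 0.78314366
v_eff = uc^4 / (u1^4/v1 + u2^4/v2)
= 0.78314366^4 / (0.717^4/29 + 0.315^4/12)
= 0.37615405 / 0.0099338288
v_eff = 37.8660

37.8660


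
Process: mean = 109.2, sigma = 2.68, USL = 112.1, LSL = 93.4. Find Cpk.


Cpu = (USL - mean) / (3*sigma) = (112.1 - 109.2) / (3*2.68) = 0.3607
Cpl = (mean - LSL) / (3*sigma) = (109.2 - 93.4) / (3*2.68) = 1.9652
Cpk = min(Cpu, Cpl) = 0.3607

0.3607


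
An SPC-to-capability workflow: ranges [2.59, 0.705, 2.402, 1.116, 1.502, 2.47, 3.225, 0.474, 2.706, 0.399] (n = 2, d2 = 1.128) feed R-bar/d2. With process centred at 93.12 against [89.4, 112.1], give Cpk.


R_bar = (2.59 + 0.705 + 2.402 + 1.116 + 1.502 + 2.47 + 3.225 + 0.474 + 2.706 + 0.399) / 10 = 1.7589
sigma = R_bar / d2 = 1.7589 / 1.128 = 1.5593085
Cp = (USL - LSL)/(6*sigma) = (112.1 - 89.4)/(6*1.5593085) = 2.4263
Cpu = (112.1 - 93.12)/(3*1.5593085) = 4.0574
Cpl = (93.12 - 89.4)/(3*1.5593085) = 0.7952
Cpk = min(Cpu, Cpl) = 0.7952

0.7952


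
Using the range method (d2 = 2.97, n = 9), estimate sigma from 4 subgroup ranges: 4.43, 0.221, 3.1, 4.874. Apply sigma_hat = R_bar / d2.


R_bar = (4.43 + 0.221 + 3.1 + 4.874) / 4
R_bar = 12.625 / 4 = 3.15625
sigma_hat = R_bar / d2 = 3.15625 / 2.97 = 1.0627

1.0627


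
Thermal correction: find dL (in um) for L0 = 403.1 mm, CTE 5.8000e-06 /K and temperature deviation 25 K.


dL = L * alpha * dT
= 403.1 * 5.8000e-06 * 25
= 0.0584495 mm
dL_um = 0.0584495 * 1000 = 58.4495 um

58.4495


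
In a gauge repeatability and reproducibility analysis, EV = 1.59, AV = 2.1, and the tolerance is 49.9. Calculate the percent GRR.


GRR = sqrt(EV^2 + AV^2) = sqrt(1.59^2 + 2.1^2) = 2.6340273
%GRR = GRR / tol * 100 = 2.6340273 / 49.9 * 100
%GRR = 5.2786

5.2786


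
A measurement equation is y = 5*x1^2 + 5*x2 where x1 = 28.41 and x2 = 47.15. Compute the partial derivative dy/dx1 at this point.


y = 5*x1^2 + 5*x2
dy/dx1 = 2*5*x1
Evaluate at x1 = 28.41: c1 = 10 * 28.41
c1 = 284.1000

284.1000


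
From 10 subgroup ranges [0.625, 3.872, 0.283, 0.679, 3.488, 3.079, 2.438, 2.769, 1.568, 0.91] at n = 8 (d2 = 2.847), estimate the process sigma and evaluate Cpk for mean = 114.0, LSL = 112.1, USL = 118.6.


R_bar = (0.625 + 3.872 + 0.283 + 0.679 + 3.488 + 3.079 + 2.438 + 2.769 + 1.568 + 0.91) / 10 = 1.9711
sigma = R_bar / d2 = 1.9711 / 2.847 = 0.69234282
Cp = (USL - LSL)/(6*sigma) = (118.6 - 112.1)/(6*0.69234282) = 1.5647
Cpu = (118.6 - 114.0)/(3*0.69234282) = 2.2147
Cpl = (114.0 - 112.1)/(3*0.69234282) = 0.9148
Cpk = min(Cpu, Cpl) = 0.9148

0.9148


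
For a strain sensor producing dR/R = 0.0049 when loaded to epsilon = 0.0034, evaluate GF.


GF = (dR/R) / epsilon
= 0.0049 / 0.0034
= 1.4412

1.4412


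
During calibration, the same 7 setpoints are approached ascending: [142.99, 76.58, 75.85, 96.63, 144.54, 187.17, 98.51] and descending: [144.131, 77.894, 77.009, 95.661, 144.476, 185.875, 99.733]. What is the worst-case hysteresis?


|142.99 - 144.131| = 1.1410
|76.58 - 77.894| = 1.3140
|75.85 - 77.009| = 1.1590
|96.63 - 95.661| = 0.9690
|144.54 - 144.476| = 0.0640
|187.17 - 185.875| = 1.2950
|98.51 - 99.733| = 1.2230
hysteresis = max(diffs) = 1.3140

1.3140


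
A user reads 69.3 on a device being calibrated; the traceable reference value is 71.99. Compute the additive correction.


Correction = standard - reading
= 71.99 - 69.3
= 2.6900

2.6900


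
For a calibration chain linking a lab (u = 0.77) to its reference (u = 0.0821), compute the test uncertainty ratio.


TUR = u_lab / u_ref
= 0.77 / 0.0821
= 9.3788

9.3788


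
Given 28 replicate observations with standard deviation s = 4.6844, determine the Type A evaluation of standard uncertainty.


u_A = s / sqrt(n)
u_A = 4.6844 / sqrt(28)
u_A = 4.6844 / 5.2915026
u_A = 0.8853

0.8853


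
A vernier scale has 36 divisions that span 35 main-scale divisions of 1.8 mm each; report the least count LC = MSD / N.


LC = MSD / n_div
= 1.8 / 36
= 0.0500

0.0500


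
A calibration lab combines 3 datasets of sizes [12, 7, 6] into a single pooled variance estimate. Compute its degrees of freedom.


nu = sum_i (n_i - 1)
nu = ((12 - 1) + (7 - 1) + (6 - 1))
nu = 11 + 6 + 5
nu = 22

22


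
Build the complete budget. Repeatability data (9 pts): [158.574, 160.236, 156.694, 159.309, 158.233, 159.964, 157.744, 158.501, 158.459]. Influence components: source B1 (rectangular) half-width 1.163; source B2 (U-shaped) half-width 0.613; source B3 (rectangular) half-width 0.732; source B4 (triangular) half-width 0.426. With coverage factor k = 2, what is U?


mean = (158.574 + 160.236 + 156.694 + 159.309 + 158.233 + 159.964 + 157.744 + 158.501 + 158.459) / 9 = 158.6348889
s = sqrt(sum((x - mean)^2)/(n-1)) = 1.0931226
u_A = s / sqrt(n) = 1.0931226 / sqrt(9) = 0.3643742
u_B1 = 1.163 / sqrt(3) = 0.67145836
u_B2 = 0.613 / sqrt(2) = 0.43345646
u_B3 = 0.732 / sqrt(3) = 0.4226204
u_B4 = 0.426 / sqrt(6) = 0.17391377
uc = sqrt(0.3643742^2 + 0.67145836^2 + 0.43345646^2 + 0.4226204^2 + 0.17391377^2) = 0.99013302
U = k * uc = 2 * 0.99013302
U = 1.9803

1.9803


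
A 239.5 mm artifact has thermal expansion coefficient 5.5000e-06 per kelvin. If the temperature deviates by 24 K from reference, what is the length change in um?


dL = L * alpha * dT
= 239.5 * 5.5000e-06 * 24
= 0.0316140 mm
dL_um = 0.0316140 * 1000 = 31.6140 um

31.6140


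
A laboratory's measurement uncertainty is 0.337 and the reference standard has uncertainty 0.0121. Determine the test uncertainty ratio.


TUR = u_lab / u_ref
= 0.337 / 0.0121
= 27.8512

27.8512


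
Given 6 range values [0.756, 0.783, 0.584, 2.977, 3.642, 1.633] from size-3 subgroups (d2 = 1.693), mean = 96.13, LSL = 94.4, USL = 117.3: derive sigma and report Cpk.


R_bar = (0.756 + 0.783 + 0.584 + 2.977 + 3.642 + 1.633) / 6 = 1.7291667
sigma = R_bar / d2 = 1.7291667 / 1.693 = 1.0213625
Cp = (USL - LSL)/(6*sigma) = (117.3 - 94.4)/(6*1.0213625) = 3.7368
Cpu = (117.3 - 96.13)/(3*1.0213625) = 6.9091
Cpl = (96.13 - 94.4)/(3*1.0213625) = 0.5646
Cpk = min(Cpu, Cpl) = 0.5646

0.5646


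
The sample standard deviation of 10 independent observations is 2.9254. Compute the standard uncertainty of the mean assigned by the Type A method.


u_A = s / sqrt(n)
u_A = 2.9254 / sqrt(10)
u_A = 2.9254 / 3.1622777
u_A = 0.9251

0.9251


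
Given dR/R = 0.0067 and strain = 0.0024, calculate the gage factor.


GF = (dR/R) / epsilon
= 0.0067 / 0.0024
= 2.7917

2.7917


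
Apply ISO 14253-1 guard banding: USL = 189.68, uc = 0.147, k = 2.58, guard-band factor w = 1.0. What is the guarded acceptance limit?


U = k * uc = 2.58 * 0.147 = 0.37926
guard band g = w * U = 1.0 * 0.37926 = 0.37926
AL = USL - g = 189.68 - 0.37926
AL = 189.3007

189.3007


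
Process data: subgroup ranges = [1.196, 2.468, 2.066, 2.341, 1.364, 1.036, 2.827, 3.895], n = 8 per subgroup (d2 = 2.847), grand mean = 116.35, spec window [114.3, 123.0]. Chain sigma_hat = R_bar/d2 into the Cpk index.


R_bar = (1.196 + 2.468 + 2.066 + 2.341 + 1.364 + 1.036 + 2.827 + 3.895) / 8 = 2.149125
sigma = R_bar / d2 = 2.149125 / 2.847 = 0.75487355
Cp = (USL - LSL)/(6*sigma) = (123.0 - 114.3)/(6*0.75487355) = 1.9209
Cpu = (123.0 - 116.35)/(3*0.75487355) = 2.9365
Cpl = (116.35 - 114.3)/(3*0.75487355) = 0.9052
Cpk = min(Cpu, Cpl) = 0.9052

0.9052


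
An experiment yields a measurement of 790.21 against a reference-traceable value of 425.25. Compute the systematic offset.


Systematic error = measured - true
= 790.21 - 425.25
= 364.9600

364.9600


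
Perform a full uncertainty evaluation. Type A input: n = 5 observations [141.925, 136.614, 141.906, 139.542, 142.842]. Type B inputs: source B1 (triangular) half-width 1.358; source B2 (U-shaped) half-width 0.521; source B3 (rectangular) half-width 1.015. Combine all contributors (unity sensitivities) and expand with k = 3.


mean = (141.925 + 136.614 + 141.906 + 139.542 + 142.842) / 5 = 140.5658
s = sqrt(sum((x - mean)^2)/(n-1)) = 2.5243582
u_A = s / sqrt(n) = 2.5243582 / sqrt(5) = 1.1289273
u_B1 = 1.358 / sqrt(6) = 0.55440118
u_B2 = 0.521 / sqrt(2) = 0.36840263
u_B3 = 1.015 / sqrt(3) = 0.58601052
uc = sqrt(1.1289273^2 + 0.55440118^2 + 0.36840263^2 + 0.58601052^2) = 1.4356066
U = k * uc = 3 * 1.4356066
U = 4.3068

4.3068


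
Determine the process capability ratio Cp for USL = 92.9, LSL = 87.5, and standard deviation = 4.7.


Cp = (USL - LSL) / (6 * sigma)
= (92.9 - 87.5) / (6 * 4.7)
= 5.4000 / 28.2000
= 0.1915

0.1915


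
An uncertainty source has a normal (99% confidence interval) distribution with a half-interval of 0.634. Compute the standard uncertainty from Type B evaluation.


u_B = half_width / 2.576
u_B = 0.634 / 2.576
u_B = 0.2461

0.2461


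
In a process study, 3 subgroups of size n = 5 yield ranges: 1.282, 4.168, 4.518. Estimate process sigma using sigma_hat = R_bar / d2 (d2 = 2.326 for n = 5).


R_bar = (1.282 + 4.168 + 4.518) / 3
R_bar = 9.968 / 3 = 3.3226667
sigma_hat = R_bar / d2 = 3.3226667 / 2.326 = 1.4285

1.4285


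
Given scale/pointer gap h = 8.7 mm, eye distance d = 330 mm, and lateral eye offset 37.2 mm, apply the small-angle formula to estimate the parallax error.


error = h * offset / d
= 8.7 * 37.2 / 330
= 0.9807

0.9807


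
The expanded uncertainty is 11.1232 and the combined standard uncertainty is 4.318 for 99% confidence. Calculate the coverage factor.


k = U / uc
k = 11.1232 / 4.318
k = 2.576

2.576


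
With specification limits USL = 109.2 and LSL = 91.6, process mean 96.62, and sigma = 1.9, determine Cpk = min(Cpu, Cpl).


Cpu = (USL - mean) / (3*sigma) = (109.2 - 96.62) / (3*1.9) = 2.2070
Cpl = (mean - LSL) / (3*sigma) = (96.62 - 91.6) / (3*1.9) = 0.8807
Cpk = min(Cpu, Cpl) = 0.8807

0.8807


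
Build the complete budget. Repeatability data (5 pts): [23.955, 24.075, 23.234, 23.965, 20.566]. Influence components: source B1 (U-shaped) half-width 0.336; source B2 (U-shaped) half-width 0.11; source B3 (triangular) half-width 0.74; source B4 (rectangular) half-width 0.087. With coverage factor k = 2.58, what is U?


mean = (23.955 + 24.075 + 23.234 + 23.965 + 20.566) / 5 = 23.159
s = sqrt(sum((x - mean)^2)/(n-1)) = 1.4875804
u_A = s / sqrt(n) = 1.4875804 / sqrt(5) = 0.66526618
u_B1 = 0.336 / sqrt(2) = 0.23758788
u_B2 = 0.11 / sqrt(2) = 0.077781746
u_B3 = 0.74 / sqrt(6) = 0.30210373
u_B4 = 0.087 / sqrt(3) = 0.050229473
uc = sqrt(0.66526618^2 + 0.23758788^2 + 0.077781746^2 + 0.30210373^2 + 0.050229473^2) = 0.77386482
U = k * uc = 2.58 * 0.77386482
U = 1.9966

1.9966


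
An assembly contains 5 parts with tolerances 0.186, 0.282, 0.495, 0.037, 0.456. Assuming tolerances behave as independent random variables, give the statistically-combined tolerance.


RSS = sqrt(0.186^2 + 0.282^2 + 0.495^2 + 0.037^2 + 0.456^2)
= sqrt(0.56845)
= 0.7540

0.7540


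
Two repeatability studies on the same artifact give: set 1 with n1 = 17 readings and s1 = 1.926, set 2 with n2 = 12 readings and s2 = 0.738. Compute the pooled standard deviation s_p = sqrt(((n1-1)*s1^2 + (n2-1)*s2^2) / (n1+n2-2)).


s_p = sqrt(((n1-1)*s1^2 + (n2-1)*s2^2) / (n1+n2-2))
numerator = (17-1)*1.926^2 + (12-1)*0.738^2 = 59.351616 + 5.991084 = 65.3427
denominator = 17 + 12 - 2 = 27
s_p^2 = 65.3427 / 27 = 2.4201
s_p = sqrt(2.4201) = 1.5557

1.5557


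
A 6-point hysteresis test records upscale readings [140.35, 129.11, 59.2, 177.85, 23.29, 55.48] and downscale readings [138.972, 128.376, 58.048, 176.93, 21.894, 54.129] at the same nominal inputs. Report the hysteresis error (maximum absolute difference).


|140.35 - 138.972| = 1.3780
|129.11 - 128.376| = 0.7340
|59.2 - 58.048| = 1.1520
|177.85 - 176.93| = 0.9200
|23.29 - 21.894| = 1.3960
|55.48 - 54.129| = 1.3510
hysteresis = max(diffs) = 1.3960

1.3960


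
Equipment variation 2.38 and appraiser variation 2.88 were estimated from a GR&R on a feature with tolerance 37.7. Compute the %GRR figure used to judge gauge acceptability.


GRR = sqrt(EV^2 + AV^2) = sqrt(2.38^2 + 2.88^2) = 3.7361477
%GRR = GRR / tol * 100 = 3.7361477 / 37.7 * 100
%GRR = 9.9102

9.9102


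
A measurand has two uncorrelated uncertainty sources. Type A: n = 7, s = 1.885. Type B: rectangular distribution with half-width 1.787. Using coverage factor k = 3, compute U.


u_A = s / sqrt(n) = 1.885 / sqrt(7) = 0.71246303
u_B = half_width / sqrt(3) = 1.787 / sqrt(3) = 1.0317249
uc = sqrt(u_A^2 + u_B^2) = sqrt(0.71246303^2 + 1.0317249^2) = 1.2538181
U = k * uc = 3 * 1.2538181
U = 3.7615

3.7615


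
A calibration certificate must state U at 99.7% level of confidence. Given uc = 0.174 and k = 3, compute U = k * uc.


U = k * uc
U = 3 * 0.174
U = 0.5220

0.5220


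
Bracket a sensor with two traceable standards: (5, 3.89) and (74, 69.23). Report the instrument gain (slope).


slope = (y2 - y1) / (x2 - x1)
= (69.23 - 3.89) / (74 - 5)
= 65.3400 / 69
= 0.9470

0.9470


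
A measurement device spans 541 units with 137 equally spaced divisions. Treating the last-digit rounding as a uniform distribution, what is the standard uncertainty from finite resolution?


resolution = range / divisions
resolution = 541 / 137 = 3.9489051
u_res = resolution / (2*sqrt(3))
u_res = 3.9489051 / 3.4641016
u_res = 1.1400

1.1400
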